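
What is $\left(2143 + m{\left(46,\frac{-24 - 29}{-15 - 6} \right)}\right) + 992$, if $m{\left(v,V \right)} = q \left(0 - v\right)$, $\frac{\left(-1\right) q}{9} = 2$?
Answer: $3963$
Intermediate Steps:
$q = -18$ ($q = \left(-9\right) 2 = -18$)
$m{\left(v,V \right)} = 18 v$ ($m{\left(v,V \right)} = - 18 \left(0 - v\right) = - 18 \left(- v\right) = 18 v$)
$\left(2143 + m{\left(46,\frac{-24 - 29}{-15 - 6} \right)}\right) + 992 = \left(2143 + 18 \cdot 46\right) + 992 = \left(2143 + 828\right) + 992 = 2971 + 992 = 3963$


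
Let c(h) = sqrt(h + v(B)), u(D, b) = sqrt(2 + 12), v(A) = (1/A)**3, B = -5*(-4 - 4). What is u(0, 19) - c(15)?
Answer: sqrt(14) - sqrt(9600010)/800 ≈ -0.13133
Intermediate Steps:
B = 40 (B = -5*(-8) = 40)
v(A) = A**(-3)
u(D, b) = sqrt(14)
c(h) = sqrt(1/64000 + h) (c(h) = sqrt(h + 40**(-3)) = sqrt(h + 1/64000) = sqrt(1/64000 + h))
u(0, 19) - c(15) = sqrt(14) - sqrt(10 + 640000*15)/800 = sqrt(14) - sqrt(10 + 9600000)/800 = sqrt(14) - sqrt(9600010)/800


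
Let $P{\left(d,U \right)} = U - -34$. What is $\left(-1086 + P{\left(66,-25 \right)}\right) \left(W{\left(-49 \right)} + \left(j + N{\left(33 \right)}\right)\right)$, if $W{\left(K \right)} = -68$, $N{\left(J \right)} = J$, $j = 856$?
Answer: $-884217$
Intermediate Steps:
$P{\left(d,U \right)} = 34 + U$ ($P{\left(d,U \right)} = U + 34 = 34 + U$)
$\left(-1086 + P{\left(66,-25 \right)}\right) \left(W{\left(-49 \right)} + \left(j + N{\left(33 \right)}\right)\right) = \left(-1086 + \left(34 - 25\right)\right) \left(-68 + \left(856 + 33\right)\right) = \left(-1086 + 9\right) \left(-68 + 889\right) = \left(-1077\right) 821 = -884217$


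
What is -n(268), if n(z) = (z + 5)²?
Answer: -74529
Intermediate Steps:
n(z) = (5 + z)²
-n(268) = -(5 + 268)² = -1*273² = -1*74529 = -74529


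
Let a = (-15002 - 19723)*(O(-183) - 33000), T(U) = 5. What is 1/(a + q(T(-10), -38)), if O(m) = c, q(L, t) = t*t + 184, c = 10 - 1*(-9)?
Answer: 1/1145266853 ≈ 8.7316e-10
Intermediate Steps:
c = 19 (c = 10 + 9 = 19)
q(L, t) = 184 + t² (q(L, t) = t² + 184 = 184 + t²)
O(m) = 19
a = 1145265225 (a = (-15002 - 19723)*(19 - 33000) = -34725*(-32981) = 1145265225)
1/(a + q(T(-10), -38)) = 1/(1145265225 + (184 + (-38)²)) = 1/(1145265225 + (184 + 1444)) = 1/(1145265225 + 1628) = 1/1145266853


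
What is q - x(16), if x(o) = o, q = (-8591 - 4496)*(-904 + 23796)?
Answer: -299587620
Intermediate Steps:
q = -299587604 (q = -13087*22892 = -299587604)
q - x(16) = -299587604 - 1*16 = -299587604 - 16 = -299587620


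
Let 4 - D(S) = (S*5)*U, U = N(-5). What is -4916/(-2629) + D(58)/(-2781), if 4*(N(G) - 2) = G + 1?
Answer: 14423290/7311249 ≈ 1.9728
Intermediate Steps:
N(G) = 9/4 + G/4 (N(G) = 2 + (G + 1)/4 = 2 + (1 + G)/4 = 2 + (¼ + G/4) = 9/4 + G/4)
U = 1 (U = 9/4 + (¼)*(-5) = 9/4 - 5/4 = 1)
D(S) = 4 - 5*S (D(S) = 4 - S*5 = 4 - 5*S)
-4916/(-2629) + D(58)/(-2781) = -4916/(-2629) + (4 - 5*58)/(-2781) = -4916*(-1/2629) + (4 - 290)*(-1/2781) = 4916/2629 - 286*(-1/2781) = 4916/2629 + 286/2781 = 14423290/7311249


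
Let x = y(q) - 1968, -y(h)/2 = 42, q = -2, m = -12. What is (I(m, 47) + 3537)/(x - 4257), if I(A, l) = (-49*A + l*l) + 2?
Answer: -704/701 ≈ -1.0043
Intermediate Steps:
y(h) = -84 (y(h) = -2*42 = -84)
I(A, l) = 2 + l² - 49*A (I(A, l) = (-49*A + l²) + 2 = (l² - 49*A) + 2 = 2 + l² - 49*A)
x = -2052 (x = -84 - 1968 = -2052)
(I(m, 47) + 3537)/(x - 4257) = ((2 + 47² - 49*(-12)) + 3537)/(-2052 - 4257) = ((2 + 2209 + 588) + 3537)/(-6309) = (2799 + 3537)*(-1/6309) = 6336*(-1/6309) = -704/701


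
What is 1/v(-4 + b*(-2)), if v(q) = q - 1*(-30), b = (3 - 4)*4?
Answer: 1/34 ≈ 0.029412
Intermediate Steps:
b = -4 (b = -1*4 = -4)
v(q) = 30 + q (v(q) = q + 30 = 30 + q)
1/v(-4 + b*(-2)) = 1/(30 + (-4 - 4*(-2))) = 1/(30 + (-4 + 8)) = 1/(30 + 4) = 1/34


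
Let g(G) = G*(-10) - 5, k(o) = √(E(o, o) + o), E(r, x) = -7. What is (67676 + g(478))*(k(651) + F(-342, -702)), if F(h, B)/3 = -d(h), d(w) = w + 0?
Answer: 64526166 + 125782*√161 ≈ 6.6122e+7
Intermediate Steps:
d(w) = w
F(h, B) = -3*h (F(h, B) = 3*(-h) = -3*h)
k(o) = √(-7 + o)
g(G) = -5 - 10*G (g(G) = -10*G - 5 = -5 - 10*G)
(67676 + g(478))*(k(651) + F(-342, -702)) = (67676 + (-5 - 10*478))*(√(-7 + 651) - 3*(-342)) = (67676 + (-5 - 4780))*(√644 + 1026) = (67676 - 4785)*(2*√161 + 1026) = 62891*(1026 + 2*√161) = 64526166 + 125782*√161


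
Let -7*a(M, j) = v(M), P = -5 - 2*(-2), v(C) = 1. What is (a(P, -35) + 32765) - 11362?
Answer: 149820/7 ≈ 21403.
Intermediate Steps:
P = -1 (P = -5 + 4 = -1)
a(M, j) = -⅐ (a(M, j) = -⅐*1 = -⅐)
(a(P, -35) + 32765) - 11362 = (-⅐ + 32765) - 11362 = 229354/7 - 11362 = 149820/7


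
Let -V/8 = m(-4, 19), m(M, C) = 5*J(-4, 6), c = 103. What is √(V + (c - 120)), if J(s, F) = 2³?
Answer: I*√337 ≈ 18.358*I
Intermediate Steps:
J(s, F) = 8
m(M, C) = 40 (m(M, C) = 5*8 = 40)
V = -320 (V = -8*40 = -320)
√(V + (c - 120)) = √(-320 + (103 - 120)) = √(-320 - 17) = √(-337) = I*√337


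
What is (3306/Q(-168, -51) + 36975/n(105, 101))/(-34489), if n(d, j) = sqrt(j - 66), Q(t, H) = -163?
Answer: 3306/5621707 - 7395*sqrt(35)/241423 ≈ -0.18063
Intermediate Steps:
n(d, j) = sqrt(-66 + j)
(3306/Q(-168, -51) + 36975/n(105, 101))/(-34489) = (3306/(-163) + 36975/(sqrt(-66 + 101)))/(-34489) = (3306*(-1/163) + 36975/(sqrt(35)))*(-1/34489) = (-3306/163 + 36975*(sqrt(35)/35))*(-1/34489) = (-3306/163 + 7395*sqrt(35)/7)*(-1/34489) = 3306/5621707 - 7395*sqrt(35)/241423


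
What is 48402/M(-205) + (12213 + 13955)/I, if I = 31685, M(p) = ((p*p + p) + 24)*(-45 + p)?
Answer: 9073661021/11048559500 ≈ 0.82125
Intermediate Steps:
M(p) = (-45 + p)*(24 + p + p²) (M(p) = ((p² + p) + 24)*(-45 + p) = ((p + p²) + 24)*(-45 + p) = (24 + p + p²)*(-45 + p) = (-45 + p)*(24 + p + p²))
48402/M(-205) + (12213 + 13955)/I = 48402/(-1080 + (-205)³ - 44*(-205)² - 21*(-205)) + (12213 + 13955)/31685 = 48402/(-1080 - 8615125 - 44*42025 + 4305) + 26168*(1/31685) = 48402/(-1080 - 8615125 - 1849100 + 4305) + 26168/31685 = 48402/(-10461000) + 26168/31685 = 48402*(-1/10461000) + 26168/31685 = -8067/1743500 + 26168/31685 = 9073661021/11048559500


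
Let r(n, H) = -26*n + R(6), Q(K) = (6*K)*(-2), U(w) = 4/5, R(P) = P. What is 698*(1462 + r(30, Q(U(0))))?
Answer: 480224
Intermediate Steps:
U(w) = 4/5 (U(w) = 4*(1/5) = 4/5)
Q(K) = -12*K
r(n, H) = 6 - 26*n (r(n, H) = -26*n + 6 = 6 - 26*n)
698*(1462 + r(30, Q(U(0)))) = 698*(1462 + (6 - 26*30)) = 698*(1462 + (6 - 780)) = 698*(1462 - 774) = 698*688 = 480224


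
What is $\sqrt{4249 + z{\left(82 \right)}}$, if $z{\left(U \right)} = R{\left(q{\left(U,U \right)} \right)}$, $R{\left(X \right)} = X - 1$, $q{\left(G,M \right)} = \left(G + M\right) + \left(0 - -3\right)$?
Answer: $\sqrt{4415} \approx 66.445$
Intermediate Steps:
$q{\left(G,M \right)} = 3 + G + M$ ($q{\left(G,M \right)} = \left(G + M\right) + \left(0 + 3\right) = \left(G + M\right) + 3 = 3 + G + M$)
$R{\left(X \right)} = -1 + X$
$z{\left(U \right)} = 2 + 2 U$ ($z{\left(U \right)} = -1 + \left(3 + U + U\right) = -1 + \left(3 + 2 U\right) = 2 + 2 U$)
$\sqrt{4249 + z{\left(82 \right)}} = \sqrt{4249 + \left(2 + 2 \cdot 82\right)} = \sqrt{4249 + \left(2 + 164\right)} = \sqrt{4249 + 166} = \sqrt{4415}$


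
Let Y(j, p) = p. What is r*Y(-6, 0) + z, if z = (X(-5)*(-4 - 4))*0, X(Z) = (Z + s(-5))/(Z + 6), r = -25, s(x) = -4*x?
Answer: 0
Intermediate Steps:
X(Z) = (20 + Z)/(6 + Z) (X(Z) = (Z - 4*(-5))/(Z + 6) = (Z + 20)/(6 + Z) = (20 + Z)/(6 + Z))
z = 0 (z = (((20 - 5)/(6 - 5))*(-4 - 4))*0 = ((15/1)*(-8))*0 = ((1*15)*(-8))*0 = (15*(-8))*0 = -120*0 = 0)
r*Y(-6, 0) + z = -25*0 + 0 = 0 + 0 = 0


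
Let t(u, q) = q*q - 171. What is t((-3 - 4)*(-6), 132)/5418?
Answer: 1917/602 ≈ 3.1844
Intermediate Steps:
t(u, q) = -171 + q² (t(u, q) = q² - 171 = -171 + q²)
t((-3 - 4)*(-6), 132)/5418 = (-171 + 132²)/5418 = (-171 + 17424)*(1/5418) = 17253*(1/5418) = 1917/602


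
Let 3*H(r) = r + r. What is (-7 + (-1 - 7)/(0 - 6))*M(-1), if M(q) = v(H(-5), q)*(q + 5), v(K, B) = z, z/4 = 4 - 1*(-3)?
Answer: -1904/3 ≈ -634.67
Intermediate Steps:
H(r) = 2*r/3 (H(r) = (r + r)/3 = (2*r)/3 = 2*r/3)
z = 28 (z = 4*(4 - 1*(-3)) = 4*(4 + 3) = 4*7 = 28)
v(K, B) = 28
M(q) = 140 + 28*q (M(q) = 28*(q + 5) = 28*(5 + q) = 140 + 28*q)
(-7 + (-1 - 7)/(0 - 6))*M(-1) = (-7 + (-1 - 7)/(0 - 6))*(140 + 28*(-1)) = (-7 - 8/(-6))*(140 - 28) = (-7 - 8*(-⅙))*112 = (-7 + 4/3)*112 = -17/3*112 = -1904/3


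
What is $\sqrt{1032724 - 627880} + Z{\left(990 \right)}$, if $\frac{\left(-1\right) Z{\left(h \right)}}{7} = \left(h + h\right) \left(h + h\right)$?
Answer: $-27442800 + 2 \sqrt{101211} \approx -2.7442 \cdot 10^{7}$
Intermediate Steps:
$Z{\left(h \right)} = - 28 h^{2}$ ($Z{\left(h \right)} = - 7 \left(h + h\right) \left(h + h\right) = - 7 \cdot 2 h 2 h = - 7 \cdot 4 h^{2} = - 28 h^{2}$)
$\sqrt{1032724 - 627880} + Z{\left(990 \right)} = \sqrt{1032724 - 627880} - 28 \cdot 990^{2} = \sqrt{404844} - 27442800 = 2 \sqrt{101211} - 27442800 = -27442800 + 2 \sqrt{101211}$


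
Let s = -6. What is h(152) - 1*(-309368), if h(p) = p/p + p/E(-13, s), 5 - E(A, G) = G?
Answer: 3403211/11 ≈ 3.0938e+5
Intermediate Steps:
E(A, G) = 5 - G
h(p) = 1 + p/11 (h(p) = p/p + p/(5 - 1*(-6)) = 1 + p/(5 + 6) = 1 + p/11)
h(152) - 1*(-309368) = (1 + (1/11)*152) - 1*(-309368) = (1 + 152/11) + 309368 = 163/11 + 309368 = 3403211/11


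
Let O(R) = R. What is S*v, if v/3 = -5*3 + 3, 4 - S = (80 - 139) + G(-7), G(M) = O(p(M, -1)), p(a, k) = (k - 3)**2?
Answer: -1692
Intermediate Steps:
p(a, k) = (-3 + k)**2
G(M) = 16 (G(M) = (-3 - 1)**2 = (-4)**2 = 16)
S = 47 (S = 4 - ((80 - 139) + 16) = 4 - (-59 + 16) = 4 - 1*(-43) = 4 + 43 = 47)
v = -36 (v = 3*(-5*3 + 3) = 3*(-15 + 3) = 3*(-12) = -36)
S*v = 47*(-36) = -1692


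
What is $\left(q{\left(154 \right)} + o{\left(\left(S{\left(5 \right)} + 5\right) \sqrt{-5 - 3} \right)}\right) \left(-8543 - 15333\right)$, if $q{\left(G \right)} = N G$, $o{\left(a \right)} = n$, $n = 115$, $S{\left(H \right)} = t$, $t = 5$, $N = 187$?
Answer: $-690326788$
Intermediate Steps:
$S{\left(H \right)} = 5$
$o{\left(a \right)} = 115$
$q{\left(G \right)} = 187 G$
$\left(q{\left(154 \right)} + o{\left(\left(S{\left(5 \right)} + 5\right) \sqrt{-5 - 3} \right)}\right) \left(-8543 - 15333\right) = \left(187 \cdot 154 + 115\right) \left(-8543 - 15333\right) = \left(28798 + 115\right) \left(-23876\right) = 28913 \left(-23876\right) = -690326788$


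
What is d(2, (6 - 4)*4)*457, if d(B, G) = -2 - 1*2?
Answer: -1828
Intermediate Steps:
d(B, G) = -4 (d(B, G) = -2 - 2 = -4)
d(2, (6 - 4)*4)*457 = -4*457 = -1828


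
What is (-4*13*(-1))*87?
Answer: 4524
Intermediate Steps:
(-4*13*(-1))*87 = -52*(-1)*87 = 52*87 = 4524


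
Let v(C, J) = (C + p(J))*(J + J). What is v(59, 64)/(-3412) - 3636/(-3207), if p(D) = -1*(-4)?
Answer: -1121268/911857 ≈ -1.2297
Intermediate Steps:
p(D) = 4
v(C, J) = 2*J*(4 + C) (v(C, J) = (C + 4)*(J + J) = (4 + C)*(2*J) = 2*J*(4 + C))
v(59, 64)/(-3412) - 3636/(-3207) = (2*64*(4 + 59))/(-3412) - 3636/(-3207) = (2*64*63)*(-1/3412) - 3636*(-1/3207) = 8064*(-1/3412) + 1212/1069 = -2016/853 + 1212/1069 = -1121268/911857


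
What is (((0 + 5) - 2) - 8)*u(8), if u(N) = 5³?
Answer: -625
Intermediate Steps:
u(N) = 125
(((0 + 5) - 2) - 8)*u(8) = (((0 + 5) - 2) - 8)*125 = ((5 - 2) - 8)*125 = (3 - 8)*125 = -5*125 = -625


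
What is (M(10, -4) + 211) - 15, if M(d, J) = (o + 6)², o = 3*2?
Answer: 340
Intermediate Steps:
o = 6
M(d, J) = 144 (M(d, J) = (6 + 6)² = 12² = 144)
(M(10, -4) + 211) - 15 = (144 + 211) - 15 = 355 - 15 = 340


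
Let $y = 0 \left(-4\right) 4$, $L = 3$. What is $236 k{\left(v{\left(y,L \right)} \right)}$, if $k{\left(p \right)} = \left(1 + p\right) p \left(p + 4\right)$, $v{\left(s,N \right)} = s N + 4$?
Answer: $37760$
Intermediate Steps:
$y = 0$ ($y = 0 \cdot 4 = 0$)
$v{\left(s,N \right)} = 4 + N s$ ($v{\left(s,N \right)} = N s + 4 = 4 + N s$)
$k{\left(p \right)} = p \left(1 + p\right) \left(4 + p\right)$ ($k{\left(p \right)} = \left(1 + p\right) p \left(4 + p\right) = p \left(1 + p\right) \left(4 + p\right)$)
$236 k{\left(v{\left(y,L \right)} \right)} = 236 \left(4 + 3 \cdot 0\right) \left(4 + \left(4 + 3 \cdot 0\right)^{2} + 5 \left(4 + 3 \cdot 0\right)\right) = 236 \left(4 + 0\right) \left(4 + \left(4 + 0\right)^{2} + 5 \left(4 + 0\right)\right) = 236 \cdot 4 \left(4 + 4^{2} + 5 \cdot 4\right) = 236 \cdot 4 \left(4 + 16 + 20\right) = 236 \cdot 4 \cdot 40 = 236 \cdot 160 = 37760$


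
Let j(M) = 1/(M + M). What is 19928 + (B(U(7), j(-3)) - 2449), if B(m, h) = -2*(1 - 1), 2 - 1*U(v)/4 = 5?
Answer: 17479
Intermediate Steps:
U(v) = -12 (U(v) = 8 - 4*5 = 8 - 20 = -12)
j(M) = 1/(2*M)
B(m, h) = 0 (B(m, h) = -2*0 = 0)
19928 + (B(U(7), j(-3)) - 2449) = 19928 + (0 - 2449) = 19928 - 2449 = 17479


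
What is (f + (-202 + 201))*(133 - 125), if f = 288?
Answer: 2296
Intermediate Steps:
(f + (-202 + 201))*(133 - 125) = (288 + (-202 + 201))*(133 - 125) = (288 - 1)*8 = 287*8 = 2296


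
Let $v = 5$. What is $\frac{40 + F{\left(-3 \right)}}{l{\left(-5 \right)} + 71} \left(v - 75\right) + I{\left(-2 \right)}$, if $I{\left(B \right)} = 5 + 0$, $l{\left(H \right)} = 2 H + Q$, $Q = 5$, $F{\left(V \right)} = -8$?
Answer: $- \frac{955}{33} \approx -28.939$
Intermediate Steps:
$l{\left(H \right)} = 5 + 2 H$ ($l{\left(H \right)} = 2 H + 5 = 5 + 2 H$)
$I{\left(B \right)} = 5$
$\frac{40 + F{\left(-3 \right)}}{l{\left(-5 \right)} + 71} \left(v - 75\right) + I{\left(-2 \right)} = \frac{40 - 8}{\left(5 + 2 \left(-5\right)\right) + 71} \left(5 - 75\right) + 5 = \frac{32}{\left(5 - 10\right) + 71} \left(5 - 75\right) + 5 = \frac{32}{-5 + 71} \left(-70\right) + 5 = \frac{32}{66} \left(-70\right) + 5 = 32 \cdot \frac{1}{66} \left(-70\right) + 5 = \frac{16}{33} \left(-70\right) + 5 = - \frac{1120}{33} + 5 = - \frac{955}{33}$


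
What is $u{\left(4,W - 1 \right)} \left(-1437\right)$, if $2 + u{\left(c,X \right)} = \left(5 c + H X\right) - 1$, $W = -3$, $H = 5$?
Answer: $4311$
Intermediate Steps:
$u{\left(c,X \right)} = -3 + 5 X + 5 c$ ($u{\left(c,X \right)} = -2 - \left(1 - 5 X - 5 c\right) = -2 + \left(-1 + 5 X + 5 c\right) = -3 + 5 X + 5 c$)
$u{\left(4,W - 1 \right)} \left(-1437\right) = \left(-3 + 5 \left(-3 - 1\right) + 5 \cdot 4\right) \left(-1437\right) = \left(-3 + 5 \left(-3 - 1\right) + 20\right) \left(-1437\right) = \left(-3 + 5 \left(-4\right) + 20\right) \left(-1437\right) = \left(-3 - 20 + 20\right) \left(-1437\right) = \left(-3\right) \left(-1437\right) = 4311$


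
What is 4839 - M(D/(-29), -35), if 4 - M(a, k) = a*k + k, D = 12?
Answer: 139620/29 ≈ 4814.5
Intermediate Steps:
M(a, k) = 4 - k - a*k (M(a, k) = 4 - (a*k + k) = 4 - (k + a*k) = 4 + (-k - a*k) = 4 - k - a*k)
4839 - M(D/(-29), -35) = 4839 - (4 - 1*(-35) - 1*12/(-29)*(-35)) = 4839 - (4 + 35 - 1*12*(-1/29)*(-35)) = 4839 - (4 + 35 - 1*(-12/29)*(-35)) = 4839 - (4 + 35 - 420/29) = 4839 - 1*711/29 = 4839 - 711/29 = 139620/29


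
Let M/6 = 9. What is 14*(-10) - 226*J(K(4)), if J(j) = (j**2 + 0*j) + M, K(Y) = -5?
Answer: -17994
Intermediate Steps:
M = 54 (M = 6*9 = 54)
J(j) = 54 + j**2 (J(j) = (j**2 + 0*j) + 54 = (j**2 + 0) + 54 = j**2 + 54 = 54 + j**2)
14*(-10) - 226*J(K(4)) = 14*(-10) - 226*(54 + (-5)**2) = -140 - 226*(54 + 25) = -140 - 226*79 = -140 - 17854 = -17994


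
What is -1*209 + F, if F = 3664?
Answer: 3455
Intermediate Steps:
-1*209 + F = -1*209 + 3664 = -209 + 3664 = 3455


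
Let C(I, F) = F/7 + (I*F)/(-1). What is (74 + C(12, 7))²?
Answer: 81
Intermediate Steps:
C(I, F) = F/7 - F*I (C(I, F) = F*(⅐) + (F*I)*(-1) = F/7 - F*I)
(74 + C(12, 7))² = (74 + 7*(⅐ - 1*12))² = (74 + 7*(⅐ - 12))² = (74 + 7*(-83/7))² = (74 - 83)² = (-9)² = 81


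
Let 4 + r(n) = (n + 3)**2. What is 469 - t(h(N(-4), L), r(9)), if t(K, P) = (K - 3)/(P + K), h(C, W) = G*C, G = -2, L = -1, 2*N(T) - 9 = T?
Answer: 63323/135 ≈ 469.06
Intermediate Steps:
N(T) = 9/2 + T/2
r(n) = -4 + (3 + n)**2 (r(n) = -4 + (n + 3)**2 = -4 + (3 + n)**2)
h(C, W) = -2*C
t(K, P) = (-3 + K)/(K + P)
469 - t(h(N(-4), L), r(9)) = 469 - (-3 - 2*(9/2 + (1/2)*(-4)))/(-2*(9/2 + (1/2)*(-4)) + (-4 + (3 + 9)**2)) = 469 - (-3 - 2*(9/2 - 2))/(-2*(9/2 - 2) + (-4 + 12**2)) = 469 - (-3 - 2*5/2)/(-2*5/2 + (-4 + 144)) = 469 - (-3 - 5)/(-5 + 140) = 469 - (-8)/135 = 469 - 1*(-8/135) = 469 + 8/135 = 63323/135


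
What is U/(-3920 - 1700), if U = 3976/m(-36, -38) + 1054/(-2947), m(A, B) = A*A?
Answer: -1293911/2683066680 ≈ -0.00048225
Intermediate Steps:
m(A, B) = A²
U = 1293911/477414 (U = 3976/((-36)²) + 1054/(-2947) = 3976/1296 + 1054*(-1/2947) = 3976*(1/1296) - 1054/2947 = 497/162 - 1054/2947 = 1293911/477414 ≈ 2.7103)
U/(-3920 - 1700) = 1293911/(477414*(-3920 - 1700)) = (1293911/477414)/(-5620) = (1293911/477414)*(-1/5620) = -1293911/2683066680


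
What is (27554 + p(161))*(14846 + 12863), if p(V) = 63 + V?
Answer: 769700602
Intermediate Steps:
(27554 + p(161))*(14846 + 12863) = (27554 + (63 + 161))*(14846 + 12863) = (27554 + 224)*27709 = 27778*27709 = 769700602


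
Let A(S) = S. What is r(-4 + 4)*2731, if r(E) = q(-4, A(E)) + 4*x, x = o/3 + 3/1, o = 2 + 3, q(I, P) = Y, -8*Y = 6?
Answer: 587165/12 ≈ 48930.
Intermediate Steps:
Y = -3/4 (Y = -1/8*6 = -3/4 ≈ -0.75000)
q(I, P) = -3/4
o = 5
x = 14/3 (x = 5/3 + 3/1 = 5*(1/3) + 3*1 = 5/3 + 3 = 14/3 ≈ 4.6667)
r(E) = 215/12 (r(E) = -3/4 + 4*(14/3) = -3/4 + 56/3 = 215/12)
r(-4 + 4)*2731 = (215/12)*2731 = 587165/12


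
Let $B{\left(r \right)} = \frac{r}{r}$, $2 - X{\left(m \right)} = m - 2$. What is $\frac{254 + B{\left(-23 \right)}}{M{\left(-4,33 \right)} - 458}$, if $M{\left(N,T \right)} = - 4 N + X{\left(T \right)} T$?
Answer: $- \frac{255}{1399} \approx -0.18227$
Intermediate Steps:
$X{\left(m \right)} = 4 - m$ ($X{\left(m \right)} = 2 - \left(m - 2\right) = 2 - \left(-2 + m\right) = 4 - m$)
$B{\left(r \right)} = 1$
$M{\left(N,T \right)} = - 4 N + T \left(4 - T\right)$ ($M{\left(N,T \right)} = - 4 N + \left(4 - T\right) T = - 4 N + T \left(4 - T\right)$)
$\frac{254 + B{\left(-23 \right)}}{M{\left(-4,33 \right)} - 458} = \frac{254 + 1}{\left(\left(-4\right) \left(-4\right) - 33 \left(-4 + 33\right)\right) - 458} = \frac{255}{\left(16 - 33 \cdot 29\right) - 458} = \frac{255}{\left(16 - 957\right) - 458} = \frac{255}{-941 - 458} = \frac{255}{-1399} = 255 \left(- \frac{1}{1399}\right) = - \frac{255}{1399}$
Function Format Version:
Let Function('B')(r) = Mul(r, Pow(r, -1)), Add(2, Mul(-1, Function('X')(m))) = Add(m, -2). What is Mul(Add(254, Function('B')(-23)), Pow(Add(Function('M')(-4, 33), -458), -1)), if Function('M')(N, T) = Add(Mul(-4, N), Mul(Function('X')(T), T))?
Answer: Rational(-255, 1399) ≈ -0.18227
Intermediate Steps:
Function('X')(m) = Add(4, Mul(-1, m)) (Function('X')(m) = Add(2, Mul(-1, Add(m, -2))) = Add(2, Mul(-1, Add(-2, m))) = Add(2, Add(2, Mul(-1, m))) = Add(4, Mul(-1, m)))
Function('B')(r) = 1
Function('M')(N, T) = Add(Mul(-4, N), Mul(T, Add(4, Mul(-1, T)))) (Function('M')(N, T) = Add(Mul(-4, N), Mul(Add(4, Mul(-1, T)), T)) = Add(Mul(-4, N), Mul(T, Add(4, Mul(-1, T)))))
Mul(Add(254, Function('B')(-23)), Pow(Add(Function('M')(-4, 33), -458), -1)) = Mul(Add(254, 1), Pow(Add(Add(Mul(-4, -4), Mul(-1, 33, Add(-4, 33))), -458), -1)) = Mul(255, Pow(Add(Add(16, Mul(-1, 33, 29)), -458), -1)) = Mul(255, Pow(Add(Add(16, -957), -458), -1)) = Mul(255, Pow(Add(-941, -458), -1)) = Mul(255, Pow(-1399, -1)) = Mul(255, Rational(-1, 1399)) = Rational(-255, 1399)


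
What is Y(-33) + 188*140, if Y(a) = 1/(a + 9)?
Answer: 631679/24 ≈ 26320.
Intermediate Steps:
Y(a) = 1/(9 + a)
Y(-33) + 188*140 = 1/(9 - 33) + 188*140 = 1/(-24) + 26320 = -1/24 + 26320 = 631679/24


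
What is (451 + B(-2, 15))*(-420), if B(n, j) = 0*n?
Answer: -189420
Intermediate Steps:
B(n, j) = 0
(451 + B(-2, 15))*(-420) = (451 + 0)*(-420) = 451*(-420) = -189420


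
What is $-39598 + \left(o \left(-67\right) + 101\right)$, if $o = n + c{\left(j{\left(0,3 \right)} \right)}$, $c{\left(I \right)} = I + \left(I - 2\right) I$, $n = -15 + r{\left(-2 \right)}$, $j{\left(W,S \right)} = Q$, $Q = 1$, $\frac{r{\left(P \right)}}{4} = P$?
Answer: $-37956$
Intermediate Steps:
$r{\left(P \right)} = 4 P$
$j{\left(W,S \right)} = 1$
$n = -23$ ($n = -15 + 4 \left(-2\right) = -15 - 8 = -23$)
$c{\left(I \right)} = I + I \left(-2 + I\right)$ ($c{\left(I \right)} = I + \left(-2 + I\right) I = I + I \left(-2 + I\right)$)
$o = -23$ ($o = -23 + 1 \left(-1 + 1\right) = -23 + 1 \cdot 0 = -23 + 0 = -23$)
$-39598 + \left(o \left(-67\right) + 101\right) = -39598 + \left(\left(-23\right) \left(-67\right) + 101\right) = -39598 + \left(1541 + 101\right) = -39598 + 1642 = -37956$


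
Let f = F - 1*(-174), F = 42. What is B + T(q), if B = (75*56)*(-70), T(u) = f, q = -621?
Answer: -293784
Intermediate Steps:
f = 216 (f = 42 - 1*(-174) = 42 + 174 = 216)
T(u) = 216
B = -294000 (B = 4200*(-70) = -294000)
B + T(q) = -294000 + 216 = -293784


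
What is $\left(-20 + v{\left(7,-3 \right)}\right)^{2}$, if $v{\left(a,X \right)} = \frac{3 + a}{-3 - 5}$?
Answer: $\frac{7225}{16} \approx 451.56$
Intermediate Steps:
$v{\left(a,X \right)} = - \frac{3}{8} - \frac{a}{8}$ ($v{\left(a,X \right)} = \frac{3 + a}{-8} = \left(3 + a\right) \left(- \frac{1}{8}\right) = - \frac{3}{8} - \frac{a}{8}$)
$\left(-20 + v{\left(7,-3 \right)}\right)^{2} = \left(-20 - \frac{5}{4}\right)^{2} = \left(- \frac{85}{4}\right)^{2} = \frac{7225}{16}$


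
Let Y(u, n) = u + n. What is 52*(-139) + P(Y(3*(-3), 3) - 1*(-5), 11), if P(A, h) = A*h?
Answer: -7239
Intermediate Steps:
Y(u, n) = n + u
52*(-139) + P(Y(3*(-3), 3) - 1*(-5), 11) = 52*(-139) + ((3 + 3*(-3)) - 1*(-5))*11 = -7228 + ((3 - 9) + 5)*11 = -7228 + (-6 + 5)*11 = -7228 - 1*11 = -7228 - 11 = -7239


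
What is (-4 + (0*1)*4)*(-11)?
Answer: 44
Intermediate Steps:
(-4 + (0*1)*4)*(-11) = (-4 + 0*4)*(-11) = (-4 + 0)*(-11) = -4*(-11) = 44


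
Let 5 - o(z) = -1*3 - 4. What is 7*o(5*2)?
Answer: 84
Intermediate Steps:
o(z) = 12 (o(z) = 5 - (-1*3 - 4) = 5 - (-3 - 4) = 5 - 1*(-7) = 5 + 7 = 12)
7*o(5*2) = 7*12 = 84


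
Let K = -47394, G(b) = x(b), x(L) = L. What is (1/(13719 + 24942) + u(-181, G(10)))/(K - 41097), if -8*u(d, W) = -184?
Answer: -889204/3421150551 ≈ -0.00025991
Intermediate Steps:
G(b) = b
u(d, W) = 23 (u(d, W) = -⅛*(-184) = 23)
(1/(13719 + 24942) + u(-181, G(10)))/(K - 41097) = (1/(13719 + 24942) + 23)/(-47394 - 41097) = (1/38661 + 23)/(-88491) = (1/38661 + 23)*(-1/88491) = (889204/38661)*(-1/88491) = -889204/3421150551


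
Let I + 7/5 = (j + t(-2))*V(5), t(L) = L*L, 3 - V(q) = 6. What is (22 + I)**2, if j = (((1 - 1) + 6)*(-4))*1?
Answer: 162409/25 ≈ 6496.4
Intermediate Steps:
V(q) = -3 (V(q) = 3 - 1*6 = 3 - 6 = -3)
t(L) = L**2
j = -24 (j = ((0 + 6)*(-4))*1 = (6*(-4))*1 = -24*1 = -24)
I = 293/5 (I = -7/5 + (-24 + (-2)**2)*(-3) = -7/5 + (-24 + 4)*(-3) = -7/5 - 20*(-3) = -7/5 + 60 = 293/5 ≈ 58.600)
(22 + I)**2 = (22 + 293/5)**2 = (403/5)**2 = 162409/25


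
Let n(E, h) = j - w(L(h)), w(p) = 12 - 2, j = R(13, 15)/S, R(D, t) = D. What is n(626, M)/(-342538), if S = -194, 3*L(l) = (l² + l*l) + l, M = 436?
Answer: 279/9493196 ≈ 2.9389e-5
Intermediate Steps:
L(l) = l/3 + 2*l²/3 (L(l) = ((l² + l*l) + l)/3 = ((l² + l²) + l)/3 = (2*l² + l)/3 = (l + 2*l²)/3 = l/3 + 2*l²/3)
j = -13/194 (j = 13/(-194) = 13*(-1/194) = -13/194 ≈ -0.067010)
w(p) = 10
n(E, h) = -1953/194 (n(E, h) = -13/194 - 1*10 = -13/194 - 10 = -1953/194)
n(626, M)/(-342538) = -1953/194/(-342538) = -1953/194*(-1/342538) = 279/9493196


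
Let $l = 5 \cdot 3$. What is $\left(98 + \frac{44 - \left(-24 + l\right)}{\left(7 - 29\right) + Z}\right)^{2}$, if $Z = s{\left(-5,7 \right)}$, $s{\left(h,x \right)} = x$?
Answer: $\frac{2007889}{225} \approx 8924.0$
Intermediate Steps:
$l = 15$
$Z = 7$
$\left(98 + \frac{44 - \left(-24 + l\right)}{\left(7 - 29\right) + Z}\right)^{2} = \left(98 + \frac{44 + \left(24 - 15\right)}{\left(7 - 29\right) + 7}\right)^{2} = \left(98 + \frac{44 + \left(24 - 15\right)}{-22 + 7}\right)^{2} = \left(98 + \frac{44 + 9}{-15}\right)^{2} = \left(98 + 53 \left(- \frac{1}{15}\right)\right)^{2} = \left(98 - \frac{53}{15}\right)^{2} = \left(\frac{1417}{15}\right)^{2} = \frac{2007889}{225}$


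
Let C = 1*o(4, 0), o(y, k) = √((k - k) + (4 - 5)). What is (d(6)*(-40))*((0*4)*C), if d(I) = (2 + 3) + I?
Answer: 0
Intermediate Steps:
o(y, k) = I (o(y, k) = √(0 - 1) = √(-1) = I)
d(I) = 5 + I
C = I (C = 1*I = I ≈ 1.0*I)
(d(6)*(-40))*((0*4)*C) = ((5 + 6)*(-40))*((0*4)*I) = (11*(-40))*(0*I) = -440*0 = 0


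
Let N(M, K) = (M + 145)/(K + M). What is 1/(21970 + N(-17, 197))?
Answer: 45/988682 ≈ 4.5515e-5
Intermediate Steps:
N(M, K) = (145 + M)/(K + M)
1/(21970 + N(-17, 197)) = 1/(21970 + (145 - 17)/(197 - 17)) = 1/(21970 + 128/180) = 1/(21970 + (1/180)*128) = 1/(21970 + 32/45) = 1/(988682/45) = 45/988682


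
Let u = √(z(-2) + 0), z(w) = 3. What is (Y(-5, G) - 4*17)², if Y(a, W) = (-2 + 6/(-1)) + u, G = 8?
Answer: (76 - √3)² ≈ 5515.7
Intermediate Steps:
u = √3 (u = √(3 + 0) = √3 ≈ 1.7320)
Y(a, W) = -8 + √3 (Y(a, W) = (-2 + 6/(-1)) + √3 = (-2 + 6*(-1)) + √3 = (-2 - 6) + √3 = -8 + √3)
(Y(-5, G) - 4*17)² = ((-8 + √3) - 4*17)² = ((-8 + √3) - 68)² = (-76 + √3)²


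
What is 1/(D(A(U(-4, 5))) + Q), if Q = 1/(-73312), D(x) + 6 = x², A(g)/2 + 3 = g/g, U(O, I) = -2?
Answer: 73312/733119 ≈ 0.10000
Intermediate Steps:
A(g) = -4 (A(g) = -6 + 2*(g/g) = -6 + 2*1 = -6 + 2 = -4)
D(x) = -6 + x²
Q = -1/73312 ≈ -1.3640e-5
1/(D(A(U(-4, 5))) + Q) = 1/((-6 + (-4)²) - 1/73312) = 1/((-6 + 16) - 1/73312) = 1/(10 - 1/73312) = 1/(733119/73312) = 73312/733119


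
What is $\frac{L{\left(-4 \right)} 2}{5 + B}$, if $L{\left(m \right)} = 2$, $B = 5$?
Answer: $\frac{2}{5} \approx 0.4$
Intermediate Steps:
$\frac{L{\left(-4 \right)} 2}{5 + B} = \frac{2 \cdot 2}{5 + 5} = \frac{4}{10} = 4 \cdot \frac{1}{10} = \frac{2}{5}$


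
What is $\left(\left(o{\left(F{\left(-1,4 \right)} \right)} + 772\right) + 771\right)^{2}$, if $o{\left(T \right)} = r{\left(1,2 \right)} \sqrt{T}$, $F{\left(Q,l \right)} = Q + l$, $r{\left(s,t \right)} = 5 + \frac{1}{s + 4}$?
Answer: $\frac{59523253}{25} + \frac{80236 \sqrt{3}}{5} \approx 2.4087 \cdot 10^{6}$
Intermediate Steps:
$r{\left(s,t \right)} = 5 + \frac{1}{4 + s}$
$o{\left(T \right)} = \frac{26 \sqrt{T}}{5}$ ($o{\left(T \right)} = \frac{21 + 5 \cdot 1}{4 + 1} \sqrt{T} = \frac{21 + 5}{5} \sqrt{T} = \frac{1}{5} \cdot 26 \sqrt{T} = \frac{26 \sqrt{T}}{5}$)
$\left(\left(o{\left(F{\left(-1,4 \right)} \right)} + 772\right) + 771\right)^{2} = \left(\left(\frac{26 \sqrt{-1 + 4}}{5} + 772\right) + 771\right)^{2} = \left(\left(\frac{26 \sqrt{3}}{5} + 772\right) + 771\right)^{2} = \left(\left(772 + \frac{26 \sqrt{3}}{5}\right) + 771\right)^{2} = \left(1543 + \frac{26 \sqrt{3}}{5}\right)^{2}$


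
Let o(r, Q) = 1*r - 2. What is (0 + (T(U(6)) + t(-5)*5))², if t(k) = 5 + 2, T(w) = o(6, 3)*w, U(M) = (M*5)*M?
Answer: 570025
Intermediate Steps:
U(M) = 5*M² (U(M) = (5*M)*M = 5*M²)
o(r, Q) = -2 + r (o(r, Q) = r - 2 = -2 + r)
T(w) = 4*w (T(w) = (-2 + 6)*w = 4*w)
t(k) = 7
(0 + (T(U(6)) + t(-5)*5))² = (0 + (4*(5*6²) + 7*5))² = (0 + (4*(5*36) + 35))² = (0 + (4*180 + 35))² = (0 + (720 + 35))² = (0 + 755)² = 755² = 570025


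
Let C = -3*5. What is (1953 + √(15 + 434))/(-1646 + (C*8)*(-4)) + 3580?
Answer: 4172327/1166 - √449/1166 ≈ 3578.3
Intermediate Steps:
C = -15
(1953 + √(15 + 434))/(-1646 + (C*8)*(-4)) + 3580 = (1953 + √(15 + 434))/(-1646 - 15*8*(-4)) + 3580 = (1953 + √449)/(-1646 - 120*(-4)) + 3580 = (1953 + √449)/(-1646 + 480) + 3580 = (1953 + √449)/(-1166) + 3580 = (1953 + √449)*(-1/1166) + 3580 = (-1953/1166 - √449/1166) + 3580 = 4172327/1166 - √449/1166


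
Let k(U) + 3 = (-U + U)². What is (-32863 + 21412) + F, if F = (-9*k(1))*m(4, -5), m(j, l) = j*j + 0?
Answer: -11019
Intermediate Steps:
k(U) = -3 (k(U) = -3 + (-U + U)² = -3 + 0² = -3 + 0 = -3)
m(j, l) = j² (m(j, l) = j² + 0 = j²)
F = 432 (F = -9*(-3)*4² = 27*16 = 432)
(-32863 + 21412) + F = (-32863 + 21412) + 432 = -11451 + 432 = -11019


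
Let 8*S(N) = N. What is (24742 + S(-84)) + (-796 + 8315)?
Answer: 64501/2 ≈ 32251.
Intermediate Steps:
S(N) = N/8
(24742 + S(-84)) + (-796 + 8315) = (24742 + (⅛)*(-84)) + (-796 + 8315) = (24742 - 21/2) + 7519 = 49463/2 + 7519 = 64501/2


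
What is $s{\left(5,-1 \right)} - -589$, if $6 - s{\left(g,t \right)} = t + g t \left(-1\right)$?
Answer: $591$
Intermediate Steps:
$s{\left(g,t \right)} = 6 - t + g t$ ($s{\left(g,t \right)} = 6 - \left(t + g t \left(-1\right)\right) = 6 - \left(t - g t\right) = 6 + \left(- t + g t\right) = 6 - t + g t$)
$s{\left(5,-1 \right)} - -589 = \left(6 - -1 + 5 \left(-1\right)\right) - -589 = \left(6 + 1 - 5\right) + 589 = 2 + 589 = 591$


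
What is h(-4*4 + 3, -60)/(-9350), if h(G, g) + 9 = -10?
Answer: 19/9350 ≈ 0.0020321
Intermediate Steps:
h(G, g) = -19 (h(G, g) = -9 - 10 = -19)
h(-4*4 + 3, -60)/(-9350) = -19/(-9350) = -19*(-1/9350) = 19/9350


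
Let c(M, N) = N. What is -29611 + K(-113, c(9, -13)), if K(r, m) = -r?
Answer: -29498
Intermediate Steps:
-29611 + K(-113, c(9, -13)) = -29611 - 1*(-113) = -29611 + 113 = -29498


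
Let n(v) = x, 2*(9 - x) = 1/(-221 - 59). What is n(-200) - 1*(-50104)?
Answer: 28063281/560 ≈ 50113.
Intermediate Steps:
x = 5041/560 (x = 9 - 1/(2*(-221 - 59)) = 9 - ½/(-280) = 9 - ½*(-1/280) = 9 + 1/560 = 5041/560 ≈ 9.0018)
n(v) = 5041/560
n(-200) - 1*(-50104) = 5041/560 - 1*(-50104) = 5041/560 + 50104 = 28063281/560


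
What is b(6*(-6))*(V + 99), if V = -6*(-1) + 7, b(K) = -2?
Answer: -224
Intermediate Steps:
V = 13 (V = 6 + 7 = 13)
b(6*(-6))*(V + 99) = -2*(13 + 99) = -2*112 = -224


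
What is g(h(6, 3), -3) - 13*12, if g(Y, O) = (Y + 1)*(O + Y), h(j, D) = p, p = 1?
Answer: -160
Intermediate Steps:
h(j, D) = 1
g(Y, O) = (1 + Y)*(O + Y)
g(h(6, 3), -3) - 13*12 = (-3 + 1 + 1² - 3*1) - 13*12 = (-3 + 1 + 1 - 3) - 156 = -4 - 156 = -160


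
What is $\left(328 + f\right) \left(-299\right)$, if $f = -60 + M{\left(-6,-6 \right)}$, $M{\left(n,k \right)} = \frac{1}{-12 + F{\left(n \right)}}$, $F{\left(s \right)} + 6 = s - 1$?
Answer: $- \frac{2003001}{25} \approx -80120.0$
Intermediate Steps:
$F{\left(s \right)} = -7 + s$ ($F{\left(s \right)} = -6 + \left(s - 1\right) = -6 + \left(-1 + s\right) = -7 + s$)
$M{\left(n,k \right)} = \frac{1}{-19 + n}$ ($M{\left(n,k \right)} = \frac{1}{-12 + \left(-7 + n\right)} = \frac{1}{-19 + n}$)
$f = - \frac{1501}{25}$ ($f = -60 + \frac{1}{-19 - 6} = -60 + \frac{1}{-25} = -60 - \frac{1}{25} = - \frac{1501}{25} \approx -60.04$)
$\left(328 + f\right) \left(-299\right) = \left(328 - \frac{1501}{25}\right) \left(-299\right) = \frac{6699}{25} \left(-299\right) = - \frac{2003001}{25}$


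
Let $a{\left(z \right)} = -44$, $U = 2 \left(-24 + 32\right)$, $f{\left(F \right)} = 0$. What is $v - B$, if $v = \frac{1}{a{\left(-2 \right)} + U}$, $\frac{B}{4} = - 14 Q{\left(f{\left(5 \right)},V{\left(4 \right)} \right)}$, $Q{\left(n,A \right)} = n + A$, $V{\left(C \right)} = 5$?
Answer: $\frac{7839}{28} \approx 279.96$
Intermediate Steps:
$U = 16$ ($U = 2 \cdot 8 = 16$)
$Q{\left(n,A \right)} = A + n$
$B = -280$ ($B = 4 \left(- 14 \left(5 + 0\right)\right) = 4 \left(\left(-14\right) 5\right) = 4 \left(-70\right) = -280$)
$v = - \frac{1}{28}$ ($v = \frac{1}{-44 + 16} = \frac{1}{-28} = - \frac{1}{28} \approx -0.035714$)
$v - B = - \frac{1}{28} - -280 = - \frac{1}{28} + 280 = \frac{7839}{28}$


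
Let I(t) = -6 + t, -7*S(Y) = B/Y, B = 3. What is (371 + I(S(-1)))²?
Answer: 6543364/49 ≈ 1.3354e+5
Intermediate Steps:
S(Y) = -3/(7*Y)
(371 + I(S(-1)))² = (371 + (-6 - 3/7/(-1)))² = (371 + (-6 - 3/7*(-1)))² = (371 + (-6 + 3/7))² = (371 - 39/7)² = (2558/7)² = 6543364/49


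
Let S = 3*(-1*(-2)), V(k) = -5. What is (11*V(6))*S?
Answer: -330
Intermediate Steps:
S = 6 (S = 3*2 = 6)
(11*V(6))*S = (11*(-5))*6 = -55*6 = -330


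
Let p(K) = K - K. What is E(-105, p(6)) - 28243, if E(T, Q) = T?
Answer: -28348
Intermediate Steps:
p(K) = 0
E(-105, p(6)) - 28243 = -105 - 28243 = -28348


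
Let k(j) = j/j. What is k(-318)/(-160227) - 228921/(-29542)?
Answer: 36679295525/4733426034 ≈ 7.7490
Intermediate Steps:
k(j) = 1
k(-318)/(-160227) - 228921/(-29542) = 1/(-160227) - 228921/(-29542) = 1*(-1/160227) - 228921*(-1/29542) = -1/160227 + 228921/29542 = 36679295525/4733426034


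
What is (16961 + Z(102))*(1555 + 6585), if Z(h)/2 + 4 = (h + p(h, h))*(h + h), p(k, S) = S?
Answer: 815505900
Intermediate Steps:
Z(h) = -8 + 8*h**2 (Z(h) = -8 + 2*((h + h)*(h + h)) = -8 + 2*((2*h)*(2*h)) = -8 + 2*(4*h**2) = -8 + 8*h**2)
(16961 + Z(102))*(1555 + 6585) = (16961 + (-8 + 8*102**2))*(1555 + 6585) = (16961 + (-8 + 8*10404))*8140 = (16961 + (-8 + 83232))*8140 = (16961 + 83224)*8140 = 100185*8140 = 815505900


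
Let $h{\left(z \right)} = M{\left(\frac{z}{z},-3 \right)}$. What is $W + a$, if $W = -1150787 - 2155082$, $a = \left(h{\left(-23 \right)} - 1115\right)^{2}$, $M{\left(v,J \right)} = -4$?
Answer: $-2053708$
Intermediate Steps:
$h{\left(z \right)} = -4$
$a = 1252161$ ($a = \left(-4 - 1115\right)^{2} = \left(-1119\right)^{2} = 1252161$)
$W = -3305869$ ($W = -1150787 - 2155082 = -3305869$)
$W + a = -3305869 + 1252161 = -2053708$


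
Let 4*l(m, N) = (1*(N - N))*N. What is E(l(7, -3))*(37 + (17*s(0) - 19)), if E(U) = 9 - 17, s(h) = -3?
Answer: 264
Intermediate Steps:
l(m, N) = 0 (l(m, N) = ((1*(N - N))*N)/4 = ((1*0)*N)/4 = (0*N)/4 = (¼)*0 = 0)
E(U) = -8
E(l(7, -3))*(37 + (17*s(0) - 19)) = -8*(37 + (17*(-3) - 19)) = -8*(37 + (-51 - 19)) = -8*(37 - 70) = -8*(-33) = 264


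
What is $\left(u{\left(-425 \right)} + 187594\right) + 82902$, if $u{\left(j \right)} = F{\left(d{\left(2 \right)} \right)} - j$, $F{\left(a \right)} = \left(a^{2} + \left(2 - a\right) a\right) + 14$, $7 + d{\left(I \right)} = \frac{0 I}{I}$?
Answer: $270921$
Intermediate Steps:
$d{\left(I \right)} = -7$ ($d{\left(I \right)} = -7 + \frac{0 I}{I} = -7 + \frac{0}{I} = -7 + 0 = -7$)
$F{\left(a \right)} = 14 + a^{2} + a \left(2 - a\right)$ ($F{\left(a \right)} = \left(a^{2} + a \left(2 - a\right)\right) + 14 = 14 + a^{2} + a \left(2 - a\right)$)
$u{\left(j \right)} = - j$ ($u{\left(j \right)} = \left(14 + 2 \left(-7\right)\right) - j = \left(14 - 14\right) - j = 0 - j = - j$)
$\left(u{\left(-425 \right)} + 187594\right) + 82902 = \left(\left(-1\right) \left(-425\right) + 187594\right) + 82902 = \left(425 + 187594\right) + 82902 = 188019 + 82902 = 270921$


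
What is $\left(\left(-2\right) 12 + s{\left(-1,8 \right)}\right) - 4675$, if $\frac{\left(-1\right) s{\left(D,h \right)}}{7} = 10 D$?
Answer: $-4629$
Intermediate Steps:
$s{\left(D,h \right)} = - 70 D$ ($s{\left(D,h \right)} = - 7 \cdot 10 D = - 70 D$)
$\left(\left(-2\right) 12 + s{\left(-1,8 \right)}\right) - 4675 = \left(\left(-2\right) 12 - -70\right) - 4675 = \left(-24 + 70\right) - 4675 = 46 - 4675 = -4629$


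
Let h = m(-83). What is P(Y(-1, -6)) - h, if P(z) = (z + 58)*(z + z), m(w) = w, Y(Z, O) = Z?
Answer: -31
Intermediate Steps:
h = -83
P(z) = 2*z*(58 + z) (P(z) = (58 + z)*(2*z) = 2*z*(58 + z))
P(Y(-1, -6)) - h = 2*(-1)*(58 - 1) - 1*(-83) = 2*(-1)*57 + 83 = -114 + 83 = -31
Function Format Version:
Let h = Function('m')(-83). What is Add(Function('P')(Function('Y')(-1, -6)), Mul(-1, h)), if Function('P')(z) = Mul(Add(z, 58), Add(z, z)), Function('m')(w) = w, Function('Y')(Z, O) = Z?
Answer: -31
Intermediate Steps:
h = -83
Function('P')(z) = Mul(2, z, Add(58, z)) (Function('P')(z) = Mul(Add(58, z), Mul(2, z)) = Mul(2, z, Add(58, z)))
Add(Function('P')(Function('Y')(-1, -6)), Mul(-1, h)) = Add(Mul(2, -1, Add(58, -1)), Mul(-1, -83)) = Add(Mul(2, -1, 57), 83) = Add(-114, 83) = -31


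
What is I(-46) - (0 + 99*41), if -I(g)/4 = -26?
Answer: -3955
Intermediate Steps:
I(g) = 104 (I(g) = -4*(-26) = 104)
I(-46) - (0 + 99*41) = 104 - (0 + 99*41) = 104 - (0 + 4059) = 104 - 1*4059 = 104 - 4059 = -3955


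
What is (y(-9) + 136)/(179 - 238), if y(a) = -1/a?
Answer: -1225/531 ≈ -2.3070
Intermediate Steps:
(y(-9) + 136)/(179 - 238) = (-1/(-9) + 136)/(179 - 238) = (-1*(-1/9) + 136)/(-59) = (1/9 + 136)*(-1/59) = (1225/9)*(-1/59) = -1225/531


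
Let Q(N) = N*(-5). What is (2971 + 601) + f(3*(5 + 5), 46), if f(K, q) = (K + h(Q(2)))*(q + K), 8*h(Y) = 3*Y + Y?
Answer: 5472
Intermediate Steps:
Q(N) = -5*N
h(Y) = Y/2 (h(Y) = (3*Y + Y)/8 = (4*Y)/8 = Y/2)
f(K, q) = (-5 + K)*(K + q) (f(K, q) = (K + (-5*2)/2)*(q + K) = (K + (1/2)*(-10))*(K + q) = (K - 5)*(K + q) = (-5 + K)*(K + q))
(2971 + 601) + f(3*(5 + 5), 46) = (2971 + 601) + ((3*(5 + 5))**2 - 15*(5 + 5) - 5*46 + (3*(5 + 5))*46) = 3572 + ((3*10)**2 - 15*10 - 230 + (3*10)*46) = 3572 + (30**2 - 5*30 - 230 + 30*46) = 3572 + (900 - 150 - 230 + 1380) = 3572 + 1900 = 5472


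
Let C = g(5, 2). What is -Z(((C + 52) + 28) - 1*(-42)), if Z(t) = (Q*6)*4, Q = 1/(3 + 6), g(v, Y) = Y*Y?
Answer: -8/3 ≈ -2.6667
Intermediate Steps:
g(v, Y) = Y²
C = 4 (C = 2² = 4)
Q = ⅑ (Q = 1/9 = ⅑ ≈ 0.11111)
Z(t) = 8/3 (Z(t) = ((⅑)*6)*4 = (⅔)*4 = 8/3)
-Z(((C + 52) + 28) - 1*(-42)) = -1*8/3 = -8/3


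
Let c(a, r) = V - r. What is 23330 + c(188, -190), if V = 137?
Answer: 23657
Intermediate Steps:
c(a, r) = 137 - r
23330 + c(188, -190) = 23330 + (137 - 1*(-190)) = 23330 + (137 + 190) = 23330 + 327 = 23657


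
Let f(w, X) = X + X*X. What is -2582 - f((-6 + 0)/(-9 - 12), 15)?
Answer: -2822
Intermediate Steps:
f(w, X) = X + X²
-2582 - f((-6 + 0)/(-9 - 12), 15) = -2582 - 15*(1 + 15) = -2582 - 15*16 = -2582 - 1*240 = -2582 - 240 = -2822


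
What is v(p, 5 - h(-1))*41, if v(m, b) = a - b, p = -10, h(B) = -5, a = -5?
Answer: -615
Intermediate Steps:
v(m, b) = -5 - b
v(p, 5 - h(-1))*41 = (-5 - (5 - 1*(-5)))*41 = (-5 - (5 + 5))*41 = (-5 - 1*10)*41 = (-5 - 10)*41 = -15*41 = -615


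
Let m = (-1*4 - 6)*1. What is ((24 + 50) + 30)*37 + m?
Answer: 3838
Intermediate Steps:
m = -10 (m = (-4 - 6)*1 = -10*1 = -10)
((24 + 50) + 30)*37 + m = ((24 + 50) + 30)*37 - 10 = (74 + 30)*37 - 10 = 104*37 - 10 = 3848 - 10 = 3838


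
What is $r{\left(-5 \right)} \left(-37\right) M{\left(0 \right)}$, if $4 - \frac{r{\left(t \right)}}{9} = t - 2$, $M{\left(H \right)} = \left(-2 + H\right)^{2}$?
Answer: $-14652$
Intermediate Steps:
$r{\left(t \right)} = 54 - 9 t$ ($r{\left(t \right)} = 36 - 9 \left(t - 2\right) = 36 - 9 \left(-2 + t\right) = 36 - \left(-18 + 9 t\right) = 54 - 9 t$)
$r{\left(-5 \right)} \left(-37\right) M{\left(0 \right)} = \left(54 - -45\right) \left(-37\right) \left(-2 + 0\right)^{2} = \left(54 + 45\right) \left(-37\right) \left(-2\right)^{2} = 99 \left(-37\right) 4 = \left(-3663\right) 4 = -14652$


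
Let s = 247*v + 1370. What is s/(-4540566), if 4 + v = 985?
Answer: -243677/4540566 ≈ -0.053667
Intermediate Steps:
v = 981 (v = -4 + 985 = 981)
s = 243677 (s = 247*981 + 1370 = 242307 + 1370 = 243677)
s/(-4540566) = 243677/(-4540566) = 243677*(-1/4540566) = -243677/4540566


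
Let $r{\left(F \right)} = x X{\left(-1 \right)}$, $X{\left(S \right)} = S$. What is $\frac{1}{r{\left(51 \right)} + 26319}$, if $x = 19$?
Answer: $\frac{1}{26300} \approx 3.8023 \cdot 10^{-5}$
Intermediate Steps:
$r{\left(F \right)} = -19$ ($r{\left(F \right)} = 19 \left(-1\right) = -19$)
$\frac{1}{r{\left(51 \right)} + 26319} = \frac{1}{-19 + 26319} = \frac{1}{26300}$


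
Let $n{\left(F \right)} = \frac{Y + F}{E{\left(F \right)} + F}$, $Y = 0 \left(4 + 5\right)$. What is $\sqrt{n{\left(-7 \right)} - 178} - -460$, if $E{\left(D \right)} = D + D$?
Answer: $460 + \frac{i \sqrt{1599}}{3} \approx 460.0 + 13.329 i$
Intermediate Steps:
$E{\left(D \right)} = 2 D$
$Y = 0$ ($Y = 0 \cdot 9 = 0$)
$n{\left(F \right)} = \frac{1}{3}$ ($n{\left(F \right)} = \frac{0 + F}{2 F + F} = \frac{F}{3 F} = F \frac{1}{3 F} = \frac{1}{3}$)
$\sqrt{n{\left(-7 \right)} - 178} - -460 = \sqrt{\frac{1}{3} - 178} - -460 = \sqrt{- \frac{533}{3}} + 460 = \frac{i \sqrt{1599}}{3} + 460 = 460 + \frac{i \sqrt{1599}}{3}$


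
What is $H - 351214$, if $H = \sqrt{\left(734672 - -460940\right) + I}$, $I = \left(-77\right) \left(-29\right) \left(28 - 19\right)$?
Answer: $-351214 + \sqrt{1215709} \approx -3.5011 \cdot 10^{5}$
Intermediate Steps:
$I = 20097$ ($I = 2233 \left(28 - 19\right) = 2233 \cdot 9 = 20097$)
$H = \sqrt{1215709}$ ($H = \sqrt{\left(734672 - -460940\right) + 20097} = \sqrt{\left(734672 + 460940\right) + 20097} = \sqrt{1195612 + 20097} = \sqrt{1215709} \approx 1102.6$)
$H - 351214 = \sqrt{1215709} - 351214 = -351214 + \sqrt{1215709}$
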